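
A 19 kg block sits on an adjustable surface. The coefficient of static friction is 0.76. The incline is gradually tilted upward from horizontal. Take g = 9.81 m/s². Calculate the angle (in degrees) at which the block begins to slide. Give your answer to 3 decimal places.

37.235°

At the threshold of sliding, static friction is at its maximum μ_s N and exactly balances the weight component along the incline: mg sin θ = μ_s mg cos θ.
Hence tan θ = μ_s = 0.76, so θ = arctan(0.76) = 37.2348°.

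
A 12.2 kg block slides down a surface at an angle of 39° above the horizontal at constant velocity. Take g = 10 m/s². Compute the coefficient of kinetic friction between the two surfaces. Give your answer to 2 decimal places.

At constant velocity the net force along the incline is zero: mg sin 39° = μ mg cos 39°.
So μ = tan 39° = 0.6293 / 0.7771 = 0.8098.

0.81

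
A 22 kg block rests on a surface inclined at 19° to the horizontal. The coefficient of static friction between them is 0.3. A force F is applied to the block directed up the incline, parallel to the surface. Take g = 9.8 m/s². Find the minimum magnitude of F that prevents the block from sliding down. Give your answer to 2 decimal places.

9.04 N

The normal force is N = mg cos 19° = 203.854 N. With F at its minimum the block is on the verge of sliding down, so static friction is at its maximum μ_s N = 0.3 × 203.854 = 61.156 N and acts up the slope.
Equilibrium along the incline: F + μ_s N = mg sin 19°, so F = 70.192 − 61.156 = 9.036 N.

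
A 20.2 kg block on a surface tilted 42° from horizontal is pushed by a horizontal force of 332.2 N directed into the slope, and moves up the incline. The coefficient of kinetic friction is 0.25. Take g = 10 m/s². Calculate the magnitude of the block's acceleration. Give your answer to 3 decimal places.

The horizontal push has components F cos 42° = 332.2 × 0.7431 = 246.858 N up the incline and F sin 42° = 332.2 × 0.6691 = 222.275 N pressing into the surface.
The normal force is therefore N = mg cos 42° + F sin 42° = 150.106 + 222.275 = 372.381 N, and kinetic friction down the slope is μN = 0.25 × 372.381 = 93.095 N.
Along the incline: F cos 42° − mg sin 42° − μN = ma, so 246.858 − 135.158 − 93.095 = 20.2 a, giving a = 0.9210 m/s².

0.921 m/s²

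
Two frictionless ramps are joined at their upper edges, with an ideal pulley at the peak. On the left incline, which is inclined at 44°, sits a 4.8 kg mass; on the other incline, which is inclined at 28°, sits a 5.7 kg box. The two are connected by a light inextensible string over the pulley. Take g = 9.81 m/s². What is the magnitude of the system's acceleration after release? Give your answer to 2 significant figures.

0.62 m/s²

Resolve each weight along its own incline: the 4.8 kg mass has component 4.8 × 9.81 × sin 44° = 32.710 N down its slope, and the 5.7 kg mass has 5.7 × 9.81 × sin 28° = 26.251 N down its slope.
The 4.8 kg side's 32.710 N exceeds the other side's 26.251 N, so that mass slides down and the 5.7 kg mass slides up. Taking that direction as positive, Newton's second law for the whole system gives 32.710 − 26.251 = (4.8 + 5.7) a, so a = 6.459 / 10.5 = 0.6151 m/s².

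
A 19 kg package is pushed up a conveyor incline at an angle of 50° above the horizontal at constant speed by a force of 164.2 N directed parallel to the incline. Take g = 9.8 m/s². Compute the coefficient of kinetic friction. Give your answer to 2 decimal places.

At constant speed ΣF = 0 along the incline. The applied 164.2 N acts up the slope; the weight component mg sin 50° = 142.637 N and kinetic friction μN both act down the slope.
So 164.2 = 142.637 + μ × 119.687, giving μ = (164.2 − 142.637) / 119.687 = 0.1802.

0.18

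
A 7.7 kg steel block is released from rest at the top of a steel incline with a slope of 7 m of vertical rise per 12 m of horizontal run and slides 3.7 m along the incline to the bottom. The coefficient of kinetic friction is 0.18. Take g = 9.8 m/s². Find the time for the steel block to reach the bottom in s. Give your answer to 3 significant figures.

1.47 s

The weight component along the incline is mg sin 30.26° = 38.022 N and the normal force is N = mg cos 30.26° = 65.181 N.
Friction up the slope is f = μN = 0.18 × 65.181 = 11.733 N, so the net downslope force is 38.022 − 11.733 = 26.289 N and a = 26.289 / 7.7 = 3.4142 m/s².
Starting from rest, L = ½at², so t = √(2L/a) = √(2 × 3.7 / 3.4142) = 1.4722 s.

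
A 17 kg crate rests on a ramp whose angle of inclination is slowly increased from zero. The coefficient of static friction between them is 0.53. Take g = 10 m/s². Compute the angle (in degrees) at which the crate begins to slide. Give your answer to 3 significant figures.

27.9°

At the threshold of sliding, static friction is at its maximum μ_s N and exactly balances the weight component along the incline: mg sin θ = μ_s mg cos θ.
Hence tan θ = μ_s = 0.53, so θ = arctan(0.53) = 27.9236°.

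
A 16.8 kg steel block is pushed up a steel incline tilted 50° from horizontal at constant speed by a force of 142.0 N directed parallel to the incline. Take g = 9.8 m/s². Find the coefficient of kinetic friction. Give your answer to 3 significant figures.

0.150

At constant speed ΣF = 0 along the incline. The applied 142.0 N acts up the slope; the weight component mg sin 50° = 126.122 N and kinetic friction μN both act down the slope.
So 142.0 = 126.122 + μ × 105.829, giving μ = (142.0 − 126.122) / 105.829 = 0.1500.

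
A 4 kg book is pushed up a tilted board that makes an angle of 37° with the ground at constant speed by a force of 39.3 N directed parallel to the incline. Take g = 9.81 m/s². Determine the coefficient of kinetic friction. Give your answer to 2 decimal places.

At constant speed ΣF = 0 along the incline. The applied 39.3 N acts up the slope; the weight component mg sin 37° = 23.615 N and kinetic friction μN both act down the slope.
So 39.3 = 23.615 + μ × 31.338, giving μ = (39.3 − 23.615) / 31.338 = 0.5005.

0.50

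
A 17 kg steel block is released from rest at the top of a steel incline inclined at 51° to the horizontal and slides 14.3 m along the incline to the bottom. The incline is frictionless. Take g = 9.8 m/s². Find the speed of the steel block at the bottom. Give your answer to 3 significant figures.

14.8 m/s

The weight component along the incline is mg sin 51° = 129.473 N and the normal force is N = mg cos 51° = 104.845 N.
With no friction, a = g sin 51° = 7.6160 m/s².
Starting from rest over a distance of 14.3 m, v² = 2aL = 2 × 7.6160 × 14.3 = 217.8176, so v = 14.7586 m/s.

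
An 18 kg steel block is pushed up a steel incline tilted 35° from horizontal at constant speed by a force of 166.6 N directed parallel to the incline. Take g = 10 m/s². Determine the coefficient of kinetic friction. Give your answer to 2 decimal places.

0.43

At constant speed ΣF = 0 along the incline. The applied 166.6 N acts up the slope; the weight component mg sin 35° = 103.244 N and kinetic friction μN both act down the slope.
So 166.6 = 103.244 + μ × 147.447, giving μ = (166.6 − 103.244) / 147.447 = 0.4297.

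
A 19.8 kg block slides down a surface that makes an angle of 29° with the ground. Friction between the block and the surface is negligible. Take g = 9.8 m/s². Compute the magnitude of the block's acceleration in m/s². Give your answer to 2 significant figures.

4.8 m/s²

Resolving the weight along the incline: the component pulling the block down the slope is mg sin 29° = 19.8 × 9.8 × 0.4848 = 94.071 N, and the normal force is N = mg cos 29° = 19.8 × 9.8 × 0.8746 = 169.707 N.
With no friction the net force along the incline is 94.071 N, so a = g sin 29° = 94.071 / 19.8 = 4.7511 m/s².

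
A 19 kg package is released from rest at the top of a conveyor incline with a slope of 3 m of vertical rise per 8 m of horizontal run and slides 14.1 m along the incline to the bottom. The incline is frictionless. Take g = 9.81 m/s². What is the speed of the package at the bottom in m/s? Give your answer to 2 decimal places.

The weight component along the incline is mg sin 20.56° = 65.446 N and the normal force is N = mg cos 20.56° = 174.522 N.
With no friction, a = g sin 20.56° = 3.4445 m/s².
Starting from rest over a distance of 14.1 m, v² = 2aL = 2 × 3.4445 × 14.1 = 97.1349, so v = 9.8557 m/s.

9.86 m/s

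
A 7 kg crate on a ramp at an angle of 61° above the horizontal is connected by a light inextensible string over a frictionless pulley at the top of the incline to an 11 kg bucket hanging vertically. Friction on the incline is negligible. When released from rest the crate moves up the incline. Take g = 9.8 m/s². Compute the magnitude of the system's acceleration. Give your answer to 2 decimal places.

2.66 m/s²

For the crate on the incline: the weight component along the slope is m₁g sin 61° = 7 × 9.8 × 0.8746 = 59.998 N and the normal force is N = m₁g cos 61° = 33.258 N.
Newton's second law for the crate (up-slope positive): T − 59.998 = 7 a. For the hanging bucket (downward positive): 11 × 9.8 − T = 11 a.
Adding the two equations eliminates T: 47.802 = 18 a, so a = 2.6557 m/s².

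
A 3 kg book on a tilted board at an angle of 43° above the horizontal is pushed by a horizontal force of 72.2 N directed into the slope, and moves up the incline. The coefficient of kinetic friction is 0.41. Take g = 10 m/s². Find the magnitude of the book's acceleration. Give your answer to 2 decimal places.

1.05 m/s²

The horizontal push has components F cos 43° = 72.2 × 0.7314 = 52.807 N up the incline and F sin 43° = 72.2 × 0.6820 = 49.240 N pressing into the surface.
The normal force is therefore N = mg cos 43° + F sin 43° = 21.942 + 49.240 = 71.182 N, and kinetic friction down the slope is μN = 0.41 × 71.182 = 29.185 N.
Along the incline: F cos 43° − mg sin 43° − μN = ma, so 52.807 − 20.460 − 29.185 = 3 a, giving a = 1.0540 m/s².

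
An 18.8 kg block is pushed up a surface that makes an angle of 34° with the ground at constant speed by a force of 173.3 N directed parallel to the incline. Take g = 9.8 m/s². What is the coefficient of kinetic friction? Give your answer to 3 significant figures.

0.460

At constant speed ΣF = 0 along the incline. The applied 173.3 N acts up the slope; the weight component mg sin 34° = 103.026 N and kinetic friction μN both act down the slope.
So 173.3 = 103.026 + μ × 152.742, giving μ = (173.3 − 103.026) / 152.742 = 0.4601.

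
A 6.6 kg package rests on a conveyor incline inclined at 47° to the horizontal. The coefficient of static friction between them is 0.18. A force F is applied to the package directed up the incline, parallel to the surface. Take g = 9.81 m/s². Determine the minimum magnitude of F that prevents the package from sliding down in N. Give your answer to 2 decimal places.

39.40 N

The normal force is N = mg cos 47° = 44.157 N. With F at its minimum the package is on the verge of sliding down, so static friction is at its maximum μ_s N = 0.18 × 44.157 = 7.948 N and acts up the slope.
Equilibrium along the incline: F + μ_s N = mg sin 47°, so F = 47.352 − 7.948 = 39.404 N.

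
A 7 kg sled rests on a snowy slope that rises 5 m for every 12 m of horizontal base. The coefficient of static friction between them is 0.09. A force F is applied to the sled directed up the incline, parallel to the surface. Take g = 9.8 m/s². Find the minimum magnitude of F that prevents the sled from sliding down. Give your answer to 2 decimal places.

20.69 N

The normal force is N = mg cos 22.62° = 63.323 N. With F at its minimum the sled is on the verge of sliding down, so static friction is at its maximum μ_s N = 0.09 × 63.323 = 5.699 N and acts up the slope.
Equilibrium along the incline: F + μ_s N = mg sin 22.62°, so F = 26.385 − 5.699 = 20.686 N.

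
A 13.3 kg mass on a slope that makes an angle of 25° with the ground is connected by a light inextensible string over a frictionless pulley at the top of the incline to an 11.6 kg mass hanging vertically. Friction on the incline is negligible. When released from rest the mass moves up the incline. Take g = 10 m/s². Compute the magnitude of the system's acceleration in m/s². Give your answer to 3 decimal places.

For the mass on the incline: the weight component along the slope is m₁g sin 25° = 13.3 × 10 × 0.4226 = 56.206 N and the normal force is N = m₁g cos 25° = 120.539 N.
Newton's second law for the mass (up-slope positive): T − 56.206 = 13.3 a. For the hanging mass (downward positive): 11.6 × 10 − T = 11.6 a.
Adding the two equations eliminates T: 59.794 = 24.9 a, so a = 2.4014 m/s².

2.401 m/s²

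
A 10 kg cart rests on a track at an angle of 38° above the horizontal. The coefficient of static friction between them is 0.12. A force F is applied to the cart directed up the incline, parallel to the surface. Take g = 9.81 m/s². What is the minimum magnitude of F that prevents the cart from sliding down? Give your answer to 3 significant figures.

The normal force is N = mg cos 38° = 77.304 N. With F at its minimum the cart is on the verge of sliding down, so static friction is at its maximum μ_s N = 0.12 × 77.304 = 9.276 N and acts up the slope.
Equilibrium along the incline: F + μ_s N = mg sin 38°, so F = 60.396 − 9.276 = 51.120 N.

51.1 N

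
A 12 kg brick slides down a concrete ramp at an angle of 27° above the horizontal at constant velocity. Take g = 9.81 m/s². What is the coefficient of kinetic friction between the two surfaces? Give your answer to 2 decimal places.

0.51

At constant velocity the net force along the incline is zero: mg sin 27° = μ mg cos 27°.
So μ = tan 27° = 0.4540 / 0.8910 = 0.5095.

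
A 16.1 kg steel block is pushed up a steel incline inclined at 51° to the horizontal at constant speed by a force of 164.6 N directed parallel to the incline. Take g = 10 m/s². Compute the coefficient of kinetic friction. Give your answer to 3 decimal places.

At constant speed ΣF = 0 along the incline. The applied 164.6 N acts up the slope; the weight component mg sin 51° = 125.120 N and kinetic friction μN both act down the slope.
So 164.6 = 125.120 + μ × 101.321, giving μ = (164.6 − 125.120) / 101.321 = 0.3897.

0.390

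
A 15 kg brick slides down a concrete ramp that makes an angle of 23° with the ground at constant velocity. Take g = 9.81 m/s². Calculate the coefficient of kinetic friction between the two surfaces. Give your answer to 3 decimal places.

0.424

At constant velocity the net force along the incline is zero: mg sin 23° = μ mg cos 23°.
So μ = tan 23° = 0.3907 / 0.9205 = 0.4244.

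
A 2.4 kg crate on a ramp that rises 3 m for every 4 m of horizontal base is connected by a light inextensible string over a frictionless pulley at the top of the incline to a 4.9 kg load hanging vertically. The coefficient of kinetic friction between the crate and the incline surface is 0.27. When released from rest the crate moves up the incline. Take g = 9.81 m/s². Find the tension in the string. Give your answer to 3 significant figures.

For the crate on the incline: the weight component along the slope is m₁g sin 36.87° = 2.4 × 9.81 × 0.6000 = 14.126 N and the normal force is N = m₁g cos 36.87° = 18.835 N.
Kinetic friction opposes the crate's motion up the incline: f = μN = 0.27 × 18.835 = 5.085 N acting down the slope.
Newton's second law for the crate (up-slope positive): T − 14.126 − 5.085 = 2.4 a. For the hanging load (downward positive): 4.9 × 9.81 − T = 4.9 a.
Adding the two equations eliminates T: 28.858 = 7.3 a, so a = 3.9532 m/s².
Then from the hanging load's equation, T = 4.9 × (9.81 − 3.9532) = 28.698 N.

28.7 N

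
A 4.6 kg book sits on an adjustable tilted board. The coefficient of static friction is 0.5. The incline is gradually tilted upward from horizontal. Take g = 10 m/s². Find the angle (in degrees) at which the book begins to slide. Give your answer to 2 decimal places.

At the threshold of sliding, static friction is at its maximum μ_s N and exactly balances the weight component along the incline: mg sin θ = μ_s mg cos θ.
Hence tan θ = μ_s = 0.5, so θ = arctan(0.5) = 26.5651°.

26.57°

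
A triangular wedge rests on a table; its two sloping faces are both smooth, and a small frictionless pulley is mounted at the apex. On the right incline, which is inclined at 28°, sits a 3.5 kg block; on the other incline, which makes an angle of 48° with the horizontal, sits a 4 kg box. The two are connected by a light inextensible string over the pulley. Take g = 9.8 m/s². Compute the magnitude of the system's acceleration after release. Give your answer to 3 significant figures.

1.74 m/s²

Resolve each weight along its own incline: the 3.5 kg mass has component 3.5 × 9.8 × sin 28° = 16.103 N down its slope, and the 4 kg mass has 4 × 9.8 × sin 48° = 29.131 N down its slope.
The 4 kg side's 29.131 N exceeds the other side's 16.103 N, so that mass slides down and the 3.5 kg mass slides up. Taking that direction as positive, Newton's second law for the whole system gives 29.131 − 16.103 = (3.5 + 4) a, so a = 13.028 / 7.5 = 1.7371 m/s².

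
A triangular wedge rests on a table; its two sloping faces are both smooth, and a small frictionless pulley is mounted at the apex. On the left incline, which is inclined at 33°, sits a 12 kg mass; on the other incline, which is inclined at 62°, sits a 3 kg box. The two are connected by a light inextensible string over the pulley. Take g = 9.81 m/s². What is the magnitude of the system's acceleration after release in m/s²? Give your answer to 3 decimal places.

Resolve each weight along its own incline: the 12 kg mass has component 12 × 9.81 × sin 33° = 64.115 N down its slope, and the 3 kg mass has 3 × 9.81 × sin 62° = 25.985 N down its slope.
The 12 kg side's 64.115 N exceeds the other side's 25.985 N, so that mass slides down and the 3 kg mass slides up. Taking that direction as positive, Newton's second law for the whole system gives 64.115 − 25.985 = (12 + 3) a, so a = 38.130 / 15 = 2.5420 m/s².

2.542 m/s²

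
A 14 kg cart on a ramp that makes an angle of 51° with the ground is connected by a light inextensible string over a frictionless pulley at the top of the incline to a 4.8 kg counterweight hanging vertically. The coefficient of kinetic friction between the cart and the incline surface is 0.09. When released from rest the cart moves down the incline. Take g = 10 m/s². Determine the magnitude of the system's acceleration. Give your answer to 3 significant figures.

For the cart on the incline: the weight component along the slope is m₁g sin 51° = 14 × 10 × 0.7771 = 108.794 N and the normal force is N = m₁g cos 51° = 88.105 N.
Kinetic friction opposes the cart's motion down the incline: f = μN = 0.09 × 88.105 = 7.929 N acting up the slope.
Newton's second law for the cart (down-slope positive): 108.794 − 7.929 − T = 14 a. For the hanging counterweight (upward positive): T − 4.8 × 10 = 4.8 a.
Adding the two equations eliminates T: 52.865 = 18.8 a, so a = 2.8120 m/s².

2.81 m/s²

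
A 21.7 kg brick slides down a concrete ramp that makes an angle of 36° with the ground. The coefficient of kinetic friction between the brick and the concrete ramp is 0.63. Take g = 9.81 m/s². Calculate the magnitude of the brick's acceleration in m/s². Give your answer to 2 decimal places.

0.77 m/s²

Resolving the weight along the incline: the component pulling the brick down the slope is mg sin 36° = 21.7 × 9.81 × 0.5878 = 125.129 N, and the normal force is N = mg cos 36° = 21.7 × 9.81 × 0.8090 = 172.217 N.
Kinetic friction acts up the slope with magnitude f = μN = 0.63 × 172.217 = 108.497 N.
Net force along the incline is 125.129 − 108.497 = 16.632 N, so a = 16.632 / 21.7 = 0.7665 m/s².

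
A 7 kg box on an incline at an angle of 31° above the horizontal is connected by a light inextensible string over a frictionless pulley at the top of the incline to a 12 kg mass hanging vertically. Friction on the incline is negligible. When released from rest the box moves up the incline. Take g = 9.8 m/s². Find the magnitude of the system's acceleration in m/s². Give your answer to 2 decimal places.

For the box on the incline: the weight component along the slope is m₁g sin 31° = 7 × 9.8 × 0.5150 = 35.329 N and the normal force is N = m₁g cos 31° = 58.802 N.
Newton's second law for the box (up-slope positive): T − 35.329 = 7 a. For the hanging mass (downward positive): 12 × 9.8 − T = 12 a.
Adding the two equations eliminates T: 82.271 = 19 a, so a = 4.3301 m/s².

4.33 m/s²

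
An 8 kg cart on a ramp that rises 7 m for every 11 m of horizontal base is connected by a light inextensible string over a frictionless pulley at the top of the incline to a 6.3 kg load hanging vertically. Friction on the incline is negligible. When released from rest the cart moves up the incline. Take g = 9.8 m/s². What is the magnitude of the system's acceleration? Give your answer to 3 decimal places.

1.374 m/s²

For the cart on the incline: the weight component along the slope is m₁g sin 32.47° = 8 × 9.8 × 0.5369 = 42.093 N and the normal force is N = m₁g cos 32.47° = 66.143 N.
Newton's second law for the cart (up-slope positive): T − 42.093 = 8 a. For the hanging load (downward positive): 6.3 × 9.8 − T = 6.3 a.
Adding the two equations eliminates T: 19.647 = 14.3 a, so a = 1.3739 m/s².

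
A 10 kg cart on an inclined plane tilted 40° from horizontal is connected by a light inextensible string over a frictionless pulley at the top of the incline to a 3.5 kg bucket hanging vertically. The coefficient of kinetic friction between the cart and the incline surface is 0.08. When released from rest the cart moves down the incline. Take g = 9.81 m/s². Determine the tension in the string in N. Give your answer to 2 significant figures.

40 N

For the cart on the incline: the weight component along the slope is m₁g sin 40° = 10 × 9.81 × 0.6428 = 63.059 N and the normal force is N = m₁g cos 40° = 75.149 N.
Kinetic friction opposes the cart's motion down the incline: f = μN = 0.08 × 75.149 = 6.012 N acting up the slope.
Newton's second law for the cart (down-slope positive): 63.059 − 6.012 − T = 10 a. For the hanging bucket (upward positive): T − 3.5 × 9.81 = 3.5 a.
Adding the two equations eliminates T: 22.712 = 13.5 a, so a = 1.6824 m/s².
Then from the hanging bucket's equation, T = 3.5 × (9.81 + 1.6824) = 40.223 N.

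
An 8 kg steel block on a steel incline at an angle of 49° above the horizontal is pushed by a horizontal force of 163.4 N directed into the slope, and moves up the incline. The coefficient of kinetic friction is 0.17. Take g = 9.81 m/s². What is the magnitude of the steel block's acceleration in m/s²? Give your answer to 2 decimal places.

The horizontal push has components F cos 49° = 163.4 × 0.6561 = 107.207 N up the incline and F sin 49° = 163.4 × 0.7547 = 123.318 N pressing into the surface.
The normal force is therefore N = mg cos 49° + F sin 49° = 51.491 + 123.318 = 174.809 N, and kinetic friction down the slope is μN = 0.17 × 174.809 = 29.718 N.
Along the incline: F cos 49° − mg sin 49° − μN = ma, so 107.207 − 59.229 − 29.718 = 8 a, giving a = 2.2825 m/s².

2.28 m/s²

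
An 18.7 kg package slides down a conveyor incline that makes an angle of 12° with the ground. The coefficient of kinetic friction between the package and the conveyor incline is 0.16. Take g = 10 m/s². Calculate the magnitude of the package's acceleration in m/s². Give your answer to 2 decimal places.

0.51 m/s²

Resolving the weight along the incline: the component pulling the package down the slope is mg sin 12° = 18.7 × 10 × 0.2079 = 38.877 N, and the normal force is N = mg cos 12° = 18.7 × 10 × 0.9781 = 182.905 N.
Kinetic friction acts up the slope with magnitude f = μN = 0.16 × 182.905 = 29.265 N.
Net force along the incline is 38.877 − 29.265 = 9.612 N, so a = 9.612 / 18.7 = 0.5140 m/s².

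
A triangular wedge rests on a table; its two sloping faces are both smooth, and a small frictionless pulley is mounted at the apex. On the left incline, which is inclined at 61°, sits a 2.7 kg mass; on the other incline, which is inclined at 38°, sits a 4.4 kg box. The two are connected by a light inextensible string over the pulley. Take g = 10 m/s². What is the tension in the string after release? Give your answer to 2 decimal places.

24.94 N

Resolve each weight along its own incline: the 2.7 kg mass has component 2.7 × 10 × sin 61° = 23.615 N down its slope, and the 4.4 kg mass has 4.4 × 10 × sin 38° = 27.089 N down its slope.
The 4.4 kg side's 27.089 N exceeds the other side's 23.615 N, so that mass slides down and the 2.7 kg mass slides up. Taking that direction as positive, Newton's second law for the whole system gives 27.089 − 23.615 = (2.7 + 4.4) a, so a = 3.474 / 7.1 = 0.4893 m/s².
For the 2.7 kg mass (up-slope positive): T − 23.615 = 2.7 × 0.4893, so T = 24.936 N.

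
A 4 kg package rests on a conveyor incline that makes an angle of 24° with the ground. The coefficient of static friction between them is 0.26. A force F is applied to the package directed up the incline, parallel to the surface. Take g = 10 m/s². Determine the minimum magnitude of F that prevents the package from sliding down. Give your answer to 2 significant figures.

The normal force is N = mg cos 24° = 36.542 N. With F at its minimum the package is on the verge of sliding down, so static friction is at its maximum μ_s N = 0.26 × 36.542 = 9.501 N and acts up the slope.
Equilibrium along the incline: F + μ_s N = mg sin 24°, so F = 16.269 − 9.501 = 6.768 N.

6.8 N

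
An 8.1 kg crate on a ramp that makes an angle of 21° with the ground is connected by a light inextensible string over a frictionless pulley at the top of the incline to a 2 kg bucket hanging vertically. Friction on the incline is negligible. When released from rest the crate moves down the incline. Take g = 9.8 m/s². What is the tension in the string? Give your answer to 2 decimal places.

21.35 N

For the crate on the incline: the weight component along the slope is m₁g sin 21° = 8.1 × 9.8 × 0.3584 = 28.450 N and the normal force is N = m₁g cos 21° = 74.108 N.
Newton's second law for the crate (down-slope positive): 28.450 − T = 8.1 a. For the hanging bucket (upward positive): T − 2 × 9.8 = 2 a.
Adding the two equations eliminates T: 8.850 = 10.1 a, so a = 0.8762 m/s².
Then from the hanging bucket's equation, T = 2 × (9.8 + 0.8762) = 21.352 N.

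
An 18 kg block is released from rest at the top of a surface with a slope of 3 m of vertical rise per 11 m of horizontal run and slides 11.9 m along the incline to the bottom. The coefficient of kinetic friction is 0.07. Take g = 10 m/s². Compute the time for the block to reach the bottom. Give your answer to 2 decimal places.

3.49 s

The weight component along the incline is mg sin 15.26° = 47.361 N and the normal force is N = mg cos 15.26° = 173.657 N.
Friction up the slope is f = μN = 0.07 × 173.657 = 12.156 N, so the net downslope force is 47.361 − 12.156 = 35.205 N and a = 35.205 / 18 = 1.9558 m/s².
Starting from rest, L = ½at², so t = √(2L/a) = √(2 × 11.9 / 1.9558) = 3.4884 s.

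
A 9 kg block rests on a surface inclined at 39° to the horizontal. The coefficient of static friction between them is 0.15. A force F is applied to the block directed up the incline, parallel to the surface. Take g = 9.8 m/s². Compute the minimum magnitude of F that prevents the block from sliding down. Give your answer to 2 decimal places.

45.22 N

The normal force is N = mg cos 39° = 68.544 N. With F at its minimum the block is on the verge of sliding down, so static friction is at its maximum μ_s N = 0.15 × 68.544 = 10.282 N and acts up the slope.
Equilibrium along the incline: F + μ_s N = mg sin 39°, so F = 55.506 − 10.282 = 45.224 N.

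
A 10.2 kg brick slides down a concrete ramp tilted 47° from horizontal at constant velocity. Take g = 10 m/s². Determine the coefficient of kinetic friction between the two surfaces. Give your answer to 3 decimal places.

1.072

At constant velocity the net force along the incline is zero: mg sin 47° = μ mg cos 47°.
So μ = tan 47° = 0.7314 / 0.6820 = 1.0724.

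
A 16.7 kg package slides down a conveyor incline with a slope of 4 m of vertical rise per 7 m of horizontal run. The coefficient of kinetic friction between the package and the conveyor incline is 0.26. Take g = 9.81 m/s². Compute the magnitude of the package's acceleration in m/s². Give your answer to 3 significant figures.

2.65 m/s²

Resolving the weight along the incline: the component pulling the package down the slope is mg sin 29.74° = 16.7 × 9.81 × 0.4961 = 81.275 N, and the normal force is N = mg cos 29.74° = 16.7 × 9.81 × 0.8682 = 142.235 N.
Kinetic friction acts up the slope with magnitude f = μN = 0.26 × 142.235 = 36.981 N.
Net force along the incline is 81.275 − 36.981 = 44.294 N, so a = 44.294 / 16.7 = 2.6523 m/s².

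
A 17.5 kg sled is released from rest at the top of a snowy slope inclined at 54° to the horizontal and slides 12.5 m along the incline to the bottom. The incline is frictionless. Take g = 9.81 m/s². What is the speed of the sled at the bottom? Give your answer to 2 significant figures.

The weight component along the incline is mg sin 54° = 138.888 N and the normal force is N = mg cos 54° = 100.908 N.
With no friction, a = g sin 54° = 7.9365 m/s².
Starting from rest over a distance of 12.5 m, v² = 2aL = 2 × 7.9365 × 12.5 = 198.4125, so v = 14.0859 m/s.

14 m/s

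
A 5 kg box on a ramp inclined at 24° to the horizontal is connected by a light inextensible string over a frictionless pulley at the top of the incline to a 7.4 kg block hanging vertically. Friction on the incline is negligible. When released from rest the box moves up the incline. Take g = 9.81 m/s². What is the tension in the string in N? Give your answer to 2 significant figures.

41 N

For the box on the incline: the weight component along the slope is m₁g sin 24° = 5 × 9.81 × 0.4067 = 19.949 N and the normal force is N = m₁g cos 24° = 44.809 N.
Newton's second law for the box (up-slope positive): T − 19.949 = 5 a. For the hanging block (downward positive): 7.4 × 9.81 − T = 7.4 a.
Adding the two equations eliminates T: 52.645 = 12.4 a, so a = 4.2456 m/s².
Then from the hanging block's equation, T = 7.4 × (9.81 − 4.2456) = 41.177 N.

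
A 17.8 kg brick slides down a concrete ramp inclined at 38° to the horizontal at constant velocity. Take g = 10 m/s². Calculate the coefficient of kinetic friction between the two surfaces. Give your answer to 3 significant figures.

0.781

At constant velocity the net force along the incline is zero: mg sin 38° = μ mg cos 38°.
So μ = tan 38° = 0.6157 / 0.7880 = 0.7813.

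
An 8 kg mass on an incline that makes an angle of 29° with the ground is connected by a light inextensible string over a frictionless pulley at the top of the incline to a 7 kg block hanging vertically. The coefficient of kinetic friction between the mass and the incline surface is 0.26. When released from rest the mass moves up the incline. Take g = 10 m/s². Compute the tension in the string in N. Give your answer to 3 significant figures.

63.9 N

For the mass on the incline: the weight component along the slope is m₁g sin 29° = 8 × 10 × 0.4848 = 38.784 N and the normal force is N = m₁g cos 29° = 69.970 N.
Kinetic friction opposes the mass's motion up the incline: f = μN = 0.26 × 69.970 = 18.192 N acting down the slope.
Newton's second law for the mass (up-slope positive): T − 38.784 − 18.192 = 8 a. For the hanging block (downward positive): 7 × 10 − T = 7 a.
Adding the two equations eliminates T: 13.024 = 15 a, so a = 0.8683 m/s².
Then from the hanging block's equation, T = 7 × (10 − 0.8683) = 63.922 N.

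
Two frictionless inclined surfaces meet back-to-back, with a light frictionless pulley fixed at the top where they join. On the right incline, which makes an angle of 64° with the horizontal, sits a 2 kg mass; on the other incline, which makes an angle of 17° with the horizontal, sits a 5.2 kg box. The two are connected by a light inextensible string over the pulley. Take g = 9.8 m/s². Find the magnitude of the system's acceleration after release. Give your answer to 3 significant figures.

0.377 m/s²

Resolve each weight along its own incline: the 2 kg mass has component 2 × 9.8 × sin 64° = 17.616 N down its slope, and the 5.2 kg mass has 5.2 × 9.8 × sin 17° = 14.899 N down its slope.
The 2 kg side's 17.616 N exceeds the other side's 14.899 N, so that mass slides down and the 5.2 kg mass slides up. Taking that direction as positive, Newton's second law for the whole system gives 17.616 − 14.899 = (2 + 5.2) a, so a = 2.717 / 7.2 = 0.3774 m/s².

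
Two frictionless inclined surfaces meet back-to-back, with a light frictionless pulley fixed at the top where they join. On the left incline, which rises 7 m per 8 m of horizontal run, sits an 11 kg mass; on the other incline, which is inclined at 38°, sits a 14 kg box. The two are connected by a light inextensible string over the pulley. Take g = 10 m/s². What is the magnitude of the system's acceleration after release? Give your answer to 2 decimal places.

Resolve each weight along its own incline: the 11 kg mass has component 11 × 10 × sin 41.19° = 72.436 N down its slope, and the 14 kg mass has 14 × 10 × sin 38° = 86.193 N down its slope.
The 14 kg side's 86.193 N exceeds the other side's 72.436 N, so that mass slides down and the 11 kg mass slides up. Taking that direction as positive, Newton's second law for the whole system gives 86.193 − 72.436 = (11 + 14) a, so a = 13.757 / 25 = 0.5503 m/s².

0.55 m/s²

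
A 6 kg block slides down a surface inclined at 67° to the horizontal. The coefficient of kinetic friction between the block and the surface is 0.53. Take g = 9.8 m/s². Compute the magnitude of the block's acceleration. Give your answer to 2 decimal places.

6.99 m/s²

Resolving the weight along the incline: the component pulling the block down the slope is mg sin 67° = 6 × 9.8 × 0.9205 = 54.125 N, and the normal force is N = mg cos 67° = 6 × 9.8 × 0.3907 = 22.973 N.
Kinetic friction acts up the slope with magnitude f = μN = 0.53 × 22.973 = 12.176 N.
Net force along the incline is 54.125 − 12.176 = 41.949 N, so a = 41.949 / 6 = 6.9915 m/s².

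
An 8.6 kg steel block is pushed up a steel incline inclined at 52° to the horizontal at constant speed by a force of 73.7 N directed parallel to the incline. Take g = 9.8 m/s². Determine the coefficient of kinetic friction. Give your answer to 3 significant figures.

At constant speed ΣF = 0 along the incline. The applied 73.7 N acts up the slope; the weight component mg sin 52° = 66.414 N and kinetic friction μN both act down the slope.
So 73.7 = 66.414 + μ × 51.888, giving μ = (73.7 − 66.414) / 51.888 = 0.1404.

0.140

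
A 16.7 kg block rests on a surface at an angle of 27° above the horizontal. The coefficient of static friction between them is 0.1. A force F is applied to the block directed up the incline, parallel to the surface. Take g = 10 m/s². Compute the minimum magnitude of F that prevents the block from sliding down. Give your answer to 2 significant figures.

61 N

The normal force is N = mg cos 27° = 148.798 N. With F at its minimum the block is on the verge of sliding down, so static friction is at its maximum μ_s N = 0.1 × 148.798 = 14.880 N and acts up the slope.
Equilibrium along the incline: F + μ_s N = mg sin 27°, so F = 75.816 − 14.880 = 60.936 N.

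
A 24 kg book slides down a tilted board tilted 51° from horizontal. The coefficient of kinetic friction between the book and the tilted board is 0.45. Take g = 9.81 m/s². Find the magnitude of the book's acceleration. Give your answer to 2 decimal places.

4.85 m/s²

Resolving the weight along the incline: the component pulling the book down the slope is mg sin 51° = 24 × 9.81 × 0.7771 = 182.960 N, and the normal force is N = mg cos 51° = 24 × 9.81 × 0.6293 = 148.162 N.
Kinetic friction acts up the slope with magnitude f = μN = 0.45 × 148.162 = 66.673 N.
Net force along the incline is 182.960 − 66.673 = 116.287 N, so a = 116.287 / 24 = 4.8453 m/s².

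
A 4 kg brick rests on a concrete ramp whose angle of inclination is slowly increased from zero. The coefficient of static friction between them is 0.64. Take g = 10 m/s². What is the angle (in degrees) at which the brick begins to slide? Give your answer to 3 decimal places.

At the threshold of sliding, static friction is at its maximum μ_s N and exactly balances the weight component along the incline: mg sin θ = μ_s mg cos θ.
Hence tan θ = μ_s = 0.64, so θ = arctan(0.64) = 32.6192°.

32.619°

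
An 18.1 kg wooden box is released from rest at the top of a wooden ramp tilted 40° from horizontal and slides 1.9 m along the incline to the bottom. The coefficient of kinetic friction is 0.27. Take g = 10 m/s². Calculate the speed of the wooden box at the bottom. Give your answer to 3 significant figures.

4.07 m/s

The weight component along the incline is mg sin 40° = 116.345 N and the normal force is N = mg cos 40° = 138.654 N.
Friction up the slope is f = μN = 0.27 × 138.654 = 37.437 N, so the net downslope force is 116.345 − 37.437 = 78.908 N and a = 78.908 / 18.1 = 4.3596 m/s².
Starting from rest over a distance of 1.9 m, v² = 2aL = 2 × 4.3596 × 1.9 = 16.5665, so v = 4.0702 m/s.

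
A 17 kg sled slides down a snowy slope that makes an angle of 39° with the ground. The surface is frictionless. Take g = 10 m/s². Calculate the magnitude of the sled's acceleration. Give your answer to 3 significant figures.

Resolving the weight along the incline: the component pulling the sled down the slope is mg sin 39° = 17 × 10 × 0.6293 = 106.981 N, and the normal force is N = mg cos 39° = 17 × 10 × 0.7771 = 132.107 N.
With no friction the net force along the incline is 106.981 N, so a = g sin 39° = 106.981 / 17 = 6.2930 m/s².

6.29 m/s²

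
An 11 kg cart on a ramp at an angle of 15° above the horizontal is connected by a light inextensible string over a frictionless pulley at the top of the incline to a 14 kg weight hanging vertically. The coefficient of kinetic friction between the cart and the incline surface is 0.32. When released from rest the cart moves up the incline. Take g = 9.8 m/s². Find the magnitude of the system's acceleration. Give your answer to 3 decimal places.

3.039 m/s²

For the cart on the incline: the weight component along the slope is m₁g sin 15° = 11 × 9.8 × 0.2588 = 27.899 N and the normal force is N = m₁g cos 15° = 104.127 N.
Kinetic friction opposes the cart's motion up the incline: f = μN = 0.32 × 104.127 = 33.321 N acting down the slope.
Newton's second law for the cart (up-slope positive): T − 27.899 − 33.321 = 11 a. For the hanging weight (downward positive): 14 × 9.8 − T = 14 a.
Adding the two equations eliminates T: 75.980 = 25 a, so a = 3.0392 m/s².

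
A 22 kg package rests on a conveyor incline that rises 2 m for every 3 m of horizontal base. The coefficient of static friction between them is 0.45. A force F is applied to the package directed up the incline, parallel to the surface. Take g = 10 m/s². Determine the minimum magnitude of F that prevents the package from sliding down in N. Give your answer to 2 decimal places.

39.66 N

The normal force is N = mg cos 33.69° = 183.051 N. With F at its minimum the package is on the verge of sliding down, so static friction is at its maximum μ_s N = 0.45 × 183.051 = 82.373 N and acts up the slope.
Equilibrium along the incline: F + μ_s N = mg sin 33.69°, so F = 122.034 − 82.373 = 39.661 N.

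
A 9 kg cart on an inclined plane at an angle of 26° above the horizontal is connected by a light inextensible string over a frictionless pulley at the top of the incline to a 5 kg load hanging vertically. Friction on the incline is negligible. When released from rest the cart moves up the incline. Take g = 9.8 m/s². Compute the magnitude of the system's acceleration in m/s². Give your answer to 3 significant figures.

For the cart on the incline: the weight component along the slope is m₁g sin 26° = 9 × 9.8 × 0.4384 = 38.667 N and the normal force is N = m₁g cos 26° = 79.274 N.
Newton's second law for the cart (up-slope positive): T − 38.667 = 9 a. For the hanging load (downward positive): 5 × 9.8 − T = 5 a.
Adding the two equations eliminates T: 10.333 = 14 a, so a = 0.7381 m/s².

0.738 m/s²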